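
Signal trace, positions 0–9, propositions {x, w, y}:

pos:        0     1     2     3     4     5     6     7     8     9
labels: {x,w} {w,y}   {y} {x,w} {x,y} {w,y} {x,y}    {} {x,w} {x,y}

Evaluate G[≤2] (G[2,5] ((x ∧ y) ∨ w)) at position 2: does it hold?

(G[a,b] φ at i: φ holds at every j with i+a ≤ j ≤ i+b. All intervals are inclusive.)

Does not hold

Check G[2,5] ((x ∧ y) ∨ w) at every j in [2,4]:
  j=2: fails at 7
  j=3: fails at 7
  j=4: fails at 7
Fails at j=2 → formula fails.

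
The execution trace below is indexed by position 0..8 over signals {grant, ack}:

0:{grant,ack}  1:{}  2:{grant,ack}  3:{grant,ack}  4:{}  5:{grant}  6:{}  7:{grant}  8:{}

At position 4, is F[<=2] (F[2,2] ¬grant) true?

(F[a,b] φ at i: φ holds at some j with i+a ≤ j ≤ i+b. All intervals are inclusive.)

True

Check F[2,2] ¬grant at each j in [4,6]:
  j=4: holds (witness at 6)
  j=5: fails (none in [7,7])
  j=6: holds (witness at 8)
Found at j=4 → formula holds.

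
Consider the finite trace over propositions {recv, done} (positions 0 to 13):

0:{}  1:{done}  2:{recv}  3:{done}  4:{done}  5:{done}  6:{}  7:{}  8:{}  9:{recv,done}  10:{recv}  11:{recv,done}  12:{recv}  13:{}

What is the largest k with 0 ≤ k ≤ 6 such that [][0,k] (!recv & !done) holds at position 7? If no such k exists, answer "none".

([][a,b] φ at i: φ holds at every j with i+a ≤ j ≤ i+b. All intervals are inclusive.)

(!recv & !done) must hold from j=7 onward; find where it first fails.
  j=7: holds
  j=8: holds
  j=9: fails
Holds on [7,8], so largest k = 1.

1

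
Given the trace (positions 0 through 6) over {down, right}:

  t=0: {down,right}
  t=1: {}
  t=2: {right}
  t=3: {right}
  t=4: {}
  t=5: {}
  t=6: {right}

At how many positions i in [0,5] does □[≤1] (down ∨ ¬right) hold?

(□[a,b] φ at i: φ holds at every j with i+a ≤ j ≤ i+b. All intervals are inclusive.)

2

Evaluate at each i in [0,5]:
  i=0: ✓ (all of [0,1])
  i=1: ✗ (fails at j=2)
  i=2: ✗ (fails at j=2)
  i=3: ✗ (fails at j=3)
  i=4: ✓ (all of [4,5])
  i=5: ✗ (fails at j=6)
Positions where it holds: {0, 4} → 2.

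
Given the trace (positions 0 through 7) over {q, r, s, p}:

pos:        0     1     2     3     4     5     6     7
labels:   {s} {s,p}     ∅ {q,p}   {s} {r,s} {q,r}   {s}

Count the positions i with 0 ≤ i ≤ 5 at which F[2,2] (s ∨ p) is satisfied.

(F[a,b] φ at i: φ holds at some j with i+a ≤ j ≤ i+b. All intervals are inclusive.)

Evaluate at each i in [0,5]:
  i=0: ✗ (none in [2,2])
  i=1: ✓ (witness j=3)
  i=2: ✓ (witness j=4)
  i=3: ✓ (witness j=5)
  i=4: ✗ (none in [6,6])
  i=5: ✓ (witness j=7)
Positions where it holds: {1, 2, 3, 5} → 4.

4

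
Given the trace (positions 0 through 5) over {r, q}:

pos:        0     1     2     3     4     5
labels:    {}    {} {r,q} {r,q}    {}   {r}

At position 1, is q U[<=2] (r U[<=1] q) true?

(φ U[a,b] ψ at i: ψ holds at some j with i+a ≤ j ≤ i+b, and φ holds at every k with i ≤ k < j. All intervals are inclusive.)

Need some j in [1,3] with (r U[<=1] q), and q at every k in [1,j-1].
  j=1: (r U[<=1] q) — fails.
  j=2: (r U[<=1] q) holds, but q fails at k=1 → not this j.
  j=3: (r U[<=1] q) holds, but q fails at k=1 → not this j.
No j in the window works → until fails.

Does not hold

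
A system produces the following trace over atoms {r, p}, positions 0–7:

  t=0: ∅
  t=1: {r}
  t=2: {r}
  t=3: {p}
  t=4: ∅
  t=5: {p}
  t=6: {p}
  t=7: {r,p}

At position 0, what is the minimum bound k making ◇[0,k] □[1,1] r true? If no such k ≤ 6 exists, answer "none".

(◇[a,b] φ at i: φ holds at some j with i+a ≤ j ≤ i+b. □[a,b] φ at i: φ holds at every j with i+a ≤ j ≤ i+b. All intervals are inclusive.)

Scan j = 0,1,… for □[1,1] r:
  j=0: holds
First hit at j=0, so smallest k = 0-0 = 0.

0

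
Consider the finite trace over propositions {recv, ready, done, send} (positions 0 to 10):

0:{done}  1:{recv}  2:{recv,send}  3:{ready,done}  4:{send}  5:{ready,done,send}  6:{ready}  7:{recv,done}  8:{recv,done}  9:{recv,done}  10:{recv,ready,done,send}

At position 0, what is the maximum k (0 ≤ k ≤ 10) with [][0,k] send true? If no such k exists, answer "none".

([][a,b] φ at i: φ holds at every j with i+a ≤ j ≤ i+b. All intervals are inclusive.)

send must hold from j=0 onward; find where it first fails.
  j=0: fails → no k works.

none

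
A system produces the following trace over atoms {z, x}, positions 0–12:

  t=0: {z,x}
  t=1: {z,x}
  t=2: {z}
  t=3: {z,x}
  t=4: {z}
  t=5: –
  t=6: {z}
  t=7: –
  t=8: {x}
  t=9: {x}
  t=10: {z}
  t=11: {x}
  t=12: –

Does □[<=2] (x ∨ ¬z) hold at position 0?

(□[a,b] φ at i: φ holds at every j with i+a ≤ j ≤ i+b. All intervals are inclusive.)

False

Check (x ∨ ¬z) at every j in [0,2]:
  j=0: true
  j=1: true
  j=2: false
Fails at j=2 → formula fails.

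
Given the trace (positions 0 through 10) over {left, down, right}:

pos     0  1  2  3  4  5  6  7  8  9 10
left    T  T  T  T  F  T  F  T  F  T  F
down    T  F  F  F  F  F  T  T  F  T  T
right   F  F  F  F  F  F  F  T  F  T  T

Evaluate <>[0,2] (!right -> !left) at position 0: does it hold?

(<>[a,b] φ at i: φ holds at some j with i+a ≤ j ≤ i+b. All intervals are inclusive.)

Check (!right -> !left) at each j in [0,2]:
  j=0: false
  j=1: false
  j=2: false
No position in the window satisfies it → formula fails.

No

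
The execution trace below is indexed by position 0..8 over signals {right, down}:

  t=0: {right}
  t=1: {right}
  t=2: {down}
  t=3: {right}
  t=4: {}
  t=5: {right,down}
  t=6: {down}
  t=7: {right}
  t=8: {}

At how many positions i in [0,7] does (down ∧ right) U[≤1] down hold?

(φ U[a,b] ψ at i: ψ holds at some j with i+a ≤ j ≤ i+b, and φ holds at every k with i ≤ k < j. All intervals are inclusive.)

3

Evaluate at each i in [0,7]:
  i=0: ✗ (no rhs in [0,1])
  i=1: ✗ (lhs fails at k=1 before rhs at j=2)
  i=2: ✓ (rhs at j=2)
  i=3: ✗ (no rhs in [3,4])
  i=4: ✗ (lhs fails at k=4 before rhs at j=5)
  i=5: ✓ (rhs at j=5)
  i=6: ✓ (rhs at j=6)
  i=7: ✗ (no rhs in [7,8])
Positions where it holds: {2, 5, 6} → 3.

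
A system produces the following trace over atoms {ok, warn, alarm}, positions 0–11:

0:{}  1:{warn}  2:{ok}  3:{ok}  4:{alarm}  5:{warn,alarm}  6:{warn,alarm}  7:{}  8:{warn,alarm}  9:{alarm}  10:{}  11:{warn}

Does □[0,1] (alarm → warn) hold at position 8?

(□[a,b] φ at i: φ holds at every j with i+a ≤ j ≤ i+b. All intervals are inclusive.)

Does not hold

Check (alarm → warn) at every j in [8,9]:
  j=8: antecedent true; consequent true → ✓
  j=9: antecedent true; consequent false → ✗
Fails at j=9 → formula fails.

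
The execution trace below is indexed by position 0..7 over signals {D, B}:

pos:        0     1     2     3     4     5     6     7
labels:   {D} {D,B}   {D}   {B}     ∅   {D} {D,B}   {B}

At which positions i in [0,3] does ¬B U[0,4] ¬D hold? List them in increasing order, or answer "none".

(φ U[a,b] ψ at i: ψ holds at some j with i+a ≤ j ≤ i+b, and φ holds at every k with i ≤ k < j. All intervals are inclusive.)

Evaluate at each i in [0,3]:
  i=0: ✗ (lhs fails at k=1 before rhs at j=3)
  i=1: ✗ (lhs fails at k=1 before rhs at j=3)
  i=2: ✓ (rhs at j=3; lhs holds on [2,2])
  i=3: ✓ (rhs at j=3)

2, 3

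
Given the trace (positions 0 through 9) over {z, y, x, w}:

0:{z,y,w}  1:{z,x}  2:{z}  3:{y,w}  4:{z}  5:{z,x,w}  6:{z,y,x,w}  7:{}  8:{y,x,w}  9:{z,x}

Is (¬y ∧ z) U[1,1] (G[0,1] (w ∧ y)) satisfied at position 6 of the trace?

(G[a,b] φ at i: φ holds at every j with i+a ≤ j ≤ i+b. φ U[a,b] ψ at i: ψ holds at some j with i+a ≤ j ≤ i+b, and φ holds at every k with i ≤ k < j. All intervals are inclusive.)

No

Need some j in [7,7] with G[0,1] (w ∧ y), and (¬y ∧ z) at every k in [6,j-1].
  j=7: G[0,1] (w ∧ y) — fails at 7.
No j in the window works → until fails.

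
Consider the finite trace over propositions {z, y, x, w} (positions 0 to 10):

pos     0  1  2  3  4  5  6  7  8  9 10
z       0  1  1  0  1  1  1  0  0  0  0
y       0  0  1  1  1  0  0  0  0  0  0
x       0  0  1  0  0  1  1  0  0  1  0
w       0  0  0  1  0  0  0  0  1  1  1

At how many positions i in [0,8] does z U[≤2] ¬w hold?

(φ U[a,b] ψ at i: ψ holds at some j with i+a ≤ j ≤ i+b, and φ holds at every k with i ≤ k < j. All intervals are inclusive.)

Evaluate at each i in [0,8]:
  i=0: ✓ (rhs at j=0)
  i=1: ✓ (rhs at j=1)
  i=2: ✓ (rhs at j=2)
  i=3: ✗ (lhs fails at k=3 before rhs at j=4)
  i=4: ✓ (rhs at j=4)
  i=5: ✓ (rhs at j=5)
  i=6: ✓ (rhs at j=6)
  i=7: ✓ (rhs at j=7)
  i=8: ✗ (no rhs in [8,10])
Positions where it holds: {0, 1, 2, 4, 5, 6, 7} → 7.

7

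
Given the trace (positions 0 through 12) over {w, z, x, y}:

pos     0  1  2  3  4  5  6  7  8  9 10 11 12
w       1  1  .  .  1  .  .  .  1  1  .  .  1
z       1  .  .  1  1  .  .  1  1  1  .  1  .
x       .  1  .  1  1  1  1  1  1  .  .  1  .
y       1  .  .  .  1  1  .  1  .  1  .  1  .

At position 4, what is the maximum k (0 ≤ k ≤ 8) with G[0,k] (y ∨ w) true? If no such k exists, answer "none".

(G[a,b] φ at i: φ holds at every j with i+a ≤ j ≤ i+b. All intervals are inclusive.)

(y ∨ w) must hold from j=4 onward; find where it first fails.
  j=4: holds
  j=5: holds
  j=6: fails
Holds on [4,5], so largest k = 1.

1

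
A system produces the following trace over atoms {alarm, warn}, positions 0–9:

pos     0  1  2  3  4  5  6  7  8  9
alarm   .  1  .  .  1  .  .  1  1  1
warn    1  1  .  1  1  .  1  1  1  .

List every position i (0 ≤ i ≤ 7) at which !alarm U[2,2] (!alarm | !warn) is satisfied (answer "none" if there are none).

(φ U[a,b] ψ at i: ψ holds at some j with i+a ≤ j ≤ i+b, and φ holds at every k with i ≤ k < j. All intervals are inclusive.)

Evaluate at each i in [0,7]:
  i=0: ✗ (lhs fails at k=1 before rhs at j=2)
  i=1: ✗ (lhs fails at k=1 before rhs at j=3)
  i=2: ✗ (no rhs in [4,4])
  i=3: ✗ (lhs fails at k=4 before rhs at j=5)
  i=4: ✗ (lhs fails at k=4 before rhs at j=6)
  i=5: ✗ (no rhs in [7,7])
  i=6: ✗ (no rhs in [8,8])
  i=7: ✗ (lhs fails at k=7 before rhs at j=9)

none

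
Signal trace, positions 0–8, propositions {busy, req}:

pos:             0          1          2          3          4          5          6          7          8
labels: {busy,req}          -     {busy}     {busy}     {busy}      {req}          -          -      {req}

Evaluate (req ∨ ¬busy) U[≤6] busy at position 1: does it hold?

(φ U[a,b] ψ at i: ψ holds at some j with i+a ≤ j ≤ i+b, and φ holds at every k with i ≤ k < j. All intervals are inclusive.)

True

Need some j in [1,7] with busy, and (req ∨ ¬busy) at every k in [1,j-1].
  j=1: busy false.
  j=2: busy holds; (req ∨ ¬busy) holds at every k in [1,1] → satisfied.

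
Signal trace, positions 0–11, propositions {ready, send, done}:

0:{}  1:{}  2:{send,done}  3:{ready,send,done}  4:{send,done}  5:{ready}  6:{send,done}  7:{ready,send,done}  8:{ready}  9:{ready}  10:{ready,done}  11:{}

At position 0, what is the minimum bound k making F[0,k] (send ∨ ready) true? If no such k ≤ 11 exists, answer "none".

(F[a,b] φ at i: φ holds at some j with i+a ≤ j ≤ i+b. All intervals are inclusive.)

2

Scan j = 0,1,… for (send ∨ ready):
  j=0: fails
  j=1: fails
  j=2: holds
First hit at j=2, so smallest k = 2-0 = 2.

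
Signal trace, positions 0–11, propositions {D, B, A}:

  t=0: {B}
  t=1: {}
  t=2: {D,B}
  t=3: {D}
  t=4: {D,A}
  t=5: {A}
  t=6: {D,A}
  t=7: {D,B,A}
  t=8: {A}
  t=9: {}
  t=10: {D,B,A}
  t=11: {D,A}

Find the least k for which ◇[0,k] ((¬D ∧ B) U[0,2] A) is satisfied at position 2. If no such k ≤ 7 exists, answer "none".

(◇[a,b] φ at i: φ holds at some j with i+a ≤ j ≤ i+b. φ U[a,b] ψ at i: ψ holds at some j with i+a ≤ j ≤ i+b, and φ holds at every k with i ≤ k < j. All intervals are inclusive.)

Scan j = 2,3,… for ((¬D ∧ B) U[0,2] A):
  j=2: fails
  j=3: fails
  j=4: holds
First hit at j=4, so smallest k = 4-2 = 2.

2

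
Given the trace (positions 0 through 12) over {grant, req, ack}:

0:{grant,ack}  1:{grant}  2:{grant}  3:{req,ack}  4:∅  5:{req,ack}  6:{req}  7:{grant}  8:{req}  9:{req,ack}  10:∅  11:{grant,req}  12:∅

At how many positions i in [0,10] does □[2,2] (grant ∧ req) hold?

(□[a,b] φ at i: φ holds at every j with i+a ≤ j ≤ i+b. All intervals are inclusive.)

1

Evaluate at each i in [0,10]:
  i=0: ✗ (fails at j=2)
  i=1: ✗ (fails at j=3)
  i=2: ✗ (fails at j=4)
  i=3: ✗ (fails at j=5)
  i=4: ✗ (fails at j=6)
  i=5: ✗ (fails at j=7)
  i=6: ✗ (fails at j=8)
  i=7: ✗ (fails at j=9)
  i=8: ✗ (fails at j=10)
  i=9: ✓ (all of [11,11])
  i=10: ✗ (fails at j=12)
Positions where it holds: {9} → 1.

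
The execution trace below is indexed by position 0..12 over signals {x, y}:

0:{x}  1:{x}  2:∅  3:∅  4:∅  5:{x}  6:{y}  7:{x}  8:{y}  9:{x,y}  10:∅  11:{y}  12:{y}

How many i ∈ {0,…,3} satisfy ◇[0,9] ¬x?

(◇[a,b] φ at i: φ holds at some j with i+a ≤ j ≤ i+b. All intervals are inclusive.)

Evaluate at each i in [0,3]:
  i=0: ✓ (witness j=2)
  i=1: ✓ (witness j=2)
  i=2: ✓ (witness j=2)
  i=3: ✓ (witness j=3)
Positions where it holds: {0, 1, 2, 3} → 4.

4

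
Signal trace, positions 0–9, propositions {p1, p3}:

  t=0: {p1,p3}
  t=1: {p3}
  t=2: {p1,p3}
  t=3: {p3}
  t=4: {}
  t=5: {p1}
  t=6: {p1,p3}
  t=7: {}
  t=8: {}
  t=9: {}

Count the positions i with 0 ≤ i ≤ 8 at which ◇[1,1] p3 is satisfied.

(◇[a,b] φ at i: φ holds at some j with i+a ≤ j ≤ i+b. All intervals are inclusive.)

Evaluate at each i in [0,8]:
  i=0: ✓ (witness j=1)
  i=1: ✓ (witness j=2)
  i=2: ✓ (witness j=3)
  i=3: ✗ (none in [4,4])
  i=4: ✗ (none in [5,5])
  i=5: ✓ (witness j=6)
  i=6: ✗ (none in [7,7])
  i=7: ✗ (none in [8,8])
  i=8: ✗ (none in [9,9])
Positions where it holds: {0, 1, 2, 5} → 4.

4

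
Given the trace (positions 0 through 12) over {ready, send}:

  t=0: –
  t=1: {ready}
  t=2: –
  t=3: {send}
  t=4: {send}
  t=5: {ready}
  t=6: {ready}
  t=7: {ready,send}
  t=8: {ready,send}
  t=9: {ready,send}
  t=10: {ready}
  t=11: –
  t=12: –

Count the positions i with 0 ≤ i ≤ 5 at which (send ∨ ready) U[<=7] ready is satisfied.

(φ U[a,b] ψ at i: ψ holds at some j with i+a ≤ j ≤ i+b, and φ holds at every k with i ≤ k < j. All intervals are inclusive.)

4

Evaluate at each i in [0,5]:
  i=0: ✗ (lhs fails at k=0 before rhs at j=1)
  i=1: ✓ (rhs at j=1)
  i=2: ✗ (lhs fails at k=2 before rhs at j=5)
  i=3: ✓ (rhs at j=5; lhs holds on [3,4])
  i=4: ✓ (rhs at j=5; lhs holds on [4,4])
  i=5: ✓ (rhs at j=5)
Positions where it holds: {1, 3, 4, 5} → 4.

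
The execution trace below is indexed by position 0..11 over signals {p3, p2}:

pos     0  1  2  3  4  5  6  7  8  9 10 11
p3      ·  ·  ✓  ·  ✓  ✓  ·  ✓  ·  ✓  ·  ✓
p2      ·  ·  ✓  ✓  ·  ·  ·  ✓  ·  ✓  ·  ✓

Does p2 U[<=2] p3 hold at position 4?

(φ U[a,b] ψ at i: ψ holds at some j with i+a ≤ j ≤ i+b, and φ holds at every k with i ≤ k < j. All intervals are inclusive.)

Holds

Need some j in [4,6] with p3, and p2 at every k in [4,j-1].
  j=4: p3 holds; no prefix to check → satisfied.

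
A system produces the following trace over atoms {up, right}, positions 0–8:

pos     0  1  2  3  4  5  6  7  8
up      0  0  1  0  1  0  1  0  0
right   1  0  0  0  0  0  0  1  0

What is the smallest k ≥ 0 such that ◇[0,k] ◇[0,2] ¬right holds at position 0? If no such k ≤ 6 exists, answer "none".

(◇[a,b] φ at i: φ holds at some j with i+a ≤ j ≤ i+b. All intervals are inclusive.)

0

Scan j = 0,1,… for ◇[0,2] ¬right:
  j=0: holds
First hit at j=0, so smallest k = 0-0 = 0.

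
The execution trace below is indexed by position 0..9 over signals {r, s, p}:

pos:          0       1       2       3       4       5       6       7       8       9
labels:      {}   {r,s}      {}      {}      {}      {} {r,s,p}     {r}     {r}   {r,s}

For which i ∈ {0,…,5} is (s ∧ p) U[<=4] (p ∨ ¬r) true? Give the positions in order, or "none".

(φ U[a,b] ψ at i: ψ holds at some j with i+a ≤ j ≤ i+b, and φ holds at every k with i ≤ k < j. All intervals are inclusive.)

0, 2, 3, 4, 5

Evaluate at each i in [0,5]:
  i=0: ✓ (rhs at j=0)
  i=1: ✗ (lhs fails at k=1 before rhs at j=2)
  i=2: ✓ (rhs at j=2)
  i=3: ✓ (rhs at j=3)
  i=4: ✓ (rhs at j=4)
  i=5: ✓ (rhs at j=5)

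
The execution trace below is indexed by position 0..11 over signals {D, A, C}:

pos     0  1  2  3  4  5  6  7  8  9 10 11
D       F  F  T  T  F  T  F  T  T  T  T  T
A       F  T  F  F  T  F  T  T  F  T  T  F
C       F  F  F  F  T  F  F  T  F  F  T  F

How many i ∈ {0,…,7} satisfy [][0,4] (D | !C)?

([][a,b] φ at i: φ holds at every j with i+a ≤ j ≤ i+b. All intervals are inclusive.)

Evaluate at each i in [0,7]:
  i=0: ✗ (fails at j=4)
  i=1: ✗ (fails at j=4)
  i=2: ✗ (fails at j=4)
  i=3: ✗ (fails at j=4)
  i=4: ✗ (fails at j=4)
  i=5: ✓ (all of [5,9])
  i=6: ✓ (all of [6,10])
  i=7: ✓ (all of [7,11])
Positions where it holds: {5, 6, 7} → 3.

3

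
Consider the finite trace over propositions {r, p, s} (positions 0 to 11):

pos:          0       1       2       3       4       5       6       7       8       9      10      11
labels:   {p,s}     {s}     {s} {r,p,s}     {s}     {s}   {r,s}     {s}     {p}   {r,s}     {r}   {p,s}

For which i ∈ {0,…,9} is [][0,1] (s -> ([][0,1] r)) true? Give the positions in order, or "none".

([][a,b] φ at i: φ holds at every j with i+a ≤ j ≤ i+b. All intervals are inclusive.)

8, 9

Evaluate at each i in [0,9]:
  i=0: ✗ (fails at j=0)
  i=1: ✗ (fails at j=1)
  i=2: ✗ (fails at j=2)
  i=3: ✗ (fails at j=3)
  i=4: ✗ (fails at j=4)
  i=5: ✗ (fails at j=5)
  i=6: ✗ (fails at j=6)
  i=7: ✗ (fails at j=7)
  i=8: ✓ (all of [8,9])
  i=9: ✓ (all of [9,10])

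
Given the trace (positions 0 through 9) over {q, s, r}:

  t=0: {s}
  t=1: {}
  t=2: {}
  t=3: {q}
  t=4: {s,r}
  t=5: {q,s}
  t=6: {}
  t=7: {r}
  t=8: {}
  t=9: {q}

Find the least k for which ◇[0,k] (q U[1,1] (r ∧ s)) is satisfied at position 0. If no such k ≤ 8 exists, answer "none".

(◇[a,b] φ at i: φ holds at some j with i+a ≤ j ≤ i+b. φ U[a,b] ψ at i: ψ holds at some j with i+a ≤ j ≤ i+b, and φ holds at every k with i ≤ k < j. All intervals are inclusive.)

3

Scan j = 0,1,… for (q U[1,1] (r ∧ s)):
  j=0: fails
  j=1: fails
  j=2: fails
  j=3: holds
First hit at j=3, so smallest k = 3-0 = 3.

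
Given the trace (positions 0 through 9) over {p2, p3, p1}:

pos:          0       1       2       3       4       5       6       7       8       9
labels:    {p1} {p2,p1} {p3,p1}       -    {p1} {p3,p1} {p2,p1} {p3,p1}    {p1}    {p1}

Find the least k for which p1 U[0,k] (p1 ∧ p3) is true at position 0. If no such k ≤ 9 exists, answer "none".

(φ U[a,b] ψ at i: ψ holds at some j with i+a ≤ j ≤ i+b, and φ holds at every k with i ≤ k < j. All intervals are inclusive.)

2

Need earliest j ≥ 0 with (p1 ∧ p3), and p1 at every k in [0,j-1].
  j=0: rhs fails.
  j=1: rhs fails.
  j=2: rhs holds; lhs holds on [0,1]. k = 2.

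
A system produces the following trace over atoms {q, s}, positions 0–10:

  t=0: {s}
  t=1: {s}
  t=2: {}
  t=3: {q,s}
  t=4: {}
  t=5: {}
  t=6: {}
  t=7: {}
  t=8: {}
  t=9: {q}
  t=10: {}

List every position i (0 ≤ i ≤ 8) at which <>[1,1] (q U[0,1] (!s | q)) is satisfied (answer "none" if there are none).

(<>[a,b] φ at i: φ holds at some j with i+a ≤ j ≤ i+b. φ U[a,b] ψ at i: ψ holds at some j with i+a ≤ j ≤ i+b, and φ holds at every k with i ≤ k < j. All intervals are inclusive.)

Evaluate at each i in [0,8]:
  i=0: ✗ (none in [1,1])
  i=1: ✓ (witness j=2)
  i=2: ✓ (witness j=3)
  i=3: ✓ (witness j=4)
  i=4: ✓ (witness j=5)
  i=5: ✓ (witness j=6)
  i=6: ✓ (witness j=7)
  i=7: ✓ (witness j=8)
  i=8: ✓ (witness j=9)

1, 2, 3, 4, 5, 6, 7, 8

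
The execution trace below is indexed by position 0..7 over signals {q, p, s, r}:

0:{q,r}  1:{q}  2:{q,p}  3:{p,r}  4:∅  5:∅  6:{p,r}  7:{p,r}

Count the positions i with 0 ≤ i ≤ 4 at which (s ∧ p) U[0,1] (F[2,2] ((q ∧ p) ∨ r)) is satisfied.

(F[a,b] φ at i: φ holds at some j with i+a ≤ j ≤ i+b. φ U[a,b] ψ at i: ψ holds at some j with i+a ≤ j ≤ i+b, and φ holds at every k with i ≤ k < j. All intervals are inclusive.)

3

Evaluate at each i in [0,4]:
  i=0: ✓ (rhs at j=0)
  i=1: ✓ (rhs at j=1)
  i=2: ✗ (no rhs in [2,3])
  i=3: ✗ (lhs fails at k=3 before rhs at j=4)
  i=4: ✓ (rhs at j=4)
Positions where it holds: {0, 1, 4} → 3.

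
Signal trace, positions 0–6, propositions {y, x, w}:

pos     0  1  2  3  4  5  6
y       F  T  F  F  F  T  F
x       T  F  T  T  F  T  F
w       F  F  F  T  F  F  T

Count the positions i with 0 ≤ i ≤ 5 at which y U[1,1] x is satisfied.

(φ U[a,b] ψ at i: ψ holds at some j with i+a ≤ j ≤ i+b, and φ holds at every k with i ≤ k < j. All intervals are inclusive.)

Evaluate at each i in [0,5]:
  i=0: ✗ (no rhs in [1,1])
  i=1: ✓ (rhs at j=2; lhs holds on [1,1])
  i=2: ✗ (lhs fails at k=2 before rhs at j=3)
  i=3: ✗ (no rhs in [4,4])
  i=4: ✗ (lhs fails at k=4 before rhs at j=5)
  i=5: ✗ (no rhs in [6,6])
Positions where it holds: {1} → 1.

1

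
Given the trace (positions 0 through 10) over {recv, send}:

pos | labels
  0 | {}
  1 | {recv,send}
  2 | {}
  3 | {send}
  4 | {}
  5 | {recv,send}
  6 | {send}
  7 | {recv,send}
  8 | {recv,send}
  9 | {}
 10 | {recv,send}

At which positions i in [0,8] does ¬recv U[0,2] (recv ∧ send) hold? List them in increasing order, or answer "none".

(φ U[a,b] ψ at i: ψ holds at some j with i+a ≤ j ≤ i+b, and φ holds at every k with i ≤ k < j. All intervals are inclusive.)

0, 1, 3, 4, 5, 6, 7, 8

Evaluate at each i in [0,8]:
  i=0: ✓ (rhs at j=1; lhs holds on [0,0])
  i=1: ✓ (rhs at j=1)
  i=2: ✗ (no rhs in [2,4])
  i=3: ✓ (rhs at j=5; lhs holds on [3,4])
  i=4: ✓ (rhs at j=5; lhs holds on [4,4])
  i=5: ✓ (rhs at j=5)
  i=6: ✓ (rhs at j=7; lhs holds on [6,6])
  i=7: ✓ (rhs at j=7)
  i=8: ✓ (rhs at j=8)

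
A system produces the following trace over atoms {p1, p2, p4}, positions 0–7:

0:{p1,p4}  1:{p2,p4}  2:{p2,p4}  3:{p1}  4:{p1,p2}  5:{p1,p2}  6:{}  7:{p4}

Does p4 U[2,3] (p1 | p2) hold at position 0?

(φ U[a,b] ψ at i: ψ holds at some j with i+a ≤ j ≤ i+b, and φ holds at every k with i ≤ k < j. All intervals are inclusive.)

Need some j in [2,3] with (p1 | p2), and p4 at every k in [0,j-1].
  j=2: (p1 | p2) holds; p4 holds at every k in [0,1] → satisfied.

Yes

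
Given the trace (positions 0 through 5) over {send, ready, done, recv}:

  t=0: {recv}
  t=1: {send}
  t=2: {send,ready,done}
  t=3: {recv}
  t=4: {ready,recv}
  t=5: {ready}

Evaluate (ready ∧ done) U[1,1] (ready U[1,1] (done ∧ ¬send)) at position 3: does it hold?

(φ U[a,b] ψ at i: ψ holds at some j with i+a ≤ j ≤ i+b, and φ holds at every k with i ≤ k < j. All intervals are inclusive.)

Does not hold

Need some j in [4,4] with (ready U[1,1] (done ∧ ¬send)), and (ready ∧ done) at every k in [3,j-1].
  j=4: (ready U[1,1] (done ∧ ¬send)) — fails.
No j in the window works → until fails.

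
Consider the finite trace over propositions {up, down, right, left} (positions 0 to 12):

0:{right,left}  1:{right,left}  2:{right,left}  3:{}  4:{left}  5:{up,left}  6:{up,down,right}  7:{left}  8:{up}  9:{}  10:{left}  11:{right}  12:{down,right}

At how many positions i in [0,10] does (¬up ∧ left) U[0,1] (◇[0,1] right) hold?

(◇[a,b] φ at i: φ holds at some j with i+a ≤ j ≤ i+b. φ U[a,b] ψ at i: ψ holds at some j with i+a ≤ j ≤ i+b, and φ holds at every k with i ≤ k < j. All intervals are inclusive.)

7

Evaluate at each i in [0,10]:
  i=0: ✓ (rhs at j=0)
  i=1: ✓ (rhs at j=1)
  i=2: ✓ (rhs at j=2)
  i=3: ✗ (no rhs in [3,4])
  i=4: ✓ (rhs at j=5; lhs holds on [4,4])
  i=5: ✓ (rhs at j=5)
  i=6: ✓ (rhs at j=6)
  i=7: ✗ (no rhs in [7,8])
  i=8: ✗ (no rhs in [8,9])
  i=9: ✗ (lhs fails at k=9 before rhs at j=10)
  i=10: ✓ (rhs at j=10)
Positions where it holds: {0, 1, 2, 4, 5, 6, 10} → 7.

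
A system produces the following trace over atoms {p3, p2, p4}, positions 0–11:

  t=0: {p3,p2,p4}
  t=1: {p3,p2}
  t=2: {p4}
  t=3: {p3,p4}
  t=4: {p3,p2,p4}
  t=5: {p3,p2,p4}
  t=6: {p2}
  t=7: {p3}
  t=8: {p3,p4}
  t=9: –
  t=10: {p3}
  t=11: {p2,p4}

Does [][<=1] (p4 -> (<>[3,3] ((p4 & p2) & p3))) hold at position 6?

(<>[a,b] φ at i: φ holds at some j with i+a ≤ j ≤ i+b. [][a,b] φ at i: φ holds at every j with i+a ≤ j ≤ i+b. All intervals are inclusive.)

True

Check (p4 -> (<>[3,3] ((p4 & p2) & p3))) at every j in [6,7]:
  j=6: antecedent false → ✓
  j=7: antecedent false → ✓
All positions satisfy it → formula holds.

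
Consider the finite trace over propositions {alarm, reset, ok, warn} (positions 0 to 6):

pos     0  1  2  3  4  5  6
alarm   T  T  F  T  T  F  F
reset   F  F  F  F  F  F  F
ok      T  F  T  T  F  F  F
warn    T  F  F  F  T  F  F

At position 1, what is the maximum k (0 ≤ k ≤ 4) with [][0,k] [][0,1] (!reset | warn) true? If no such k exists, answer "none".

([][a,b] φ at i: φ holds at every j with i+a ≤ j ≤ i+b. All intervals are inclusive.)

4

[][0,1] (!reset | warn) must hold from j=1 onward; find where it first fails.
  j=1: holds
  j=2: holds
  j=3: holds
  j=4: holds
  j=5: holds
Holds through j=5; largest k = 4.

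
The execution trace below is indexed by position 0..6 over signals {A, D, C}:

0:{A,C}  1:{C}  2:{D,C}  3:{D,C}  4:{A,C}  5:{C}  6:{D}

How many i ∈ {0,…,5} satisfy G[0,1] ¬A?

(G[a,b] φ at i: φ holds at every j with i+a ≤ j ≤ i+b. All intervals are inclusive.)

Evaluate at each i in [0,5]:
  i=0: ✗ (fails at j=0)
  i=1: ✓ (all of [1,2])
  i=2: ✓ (all of [2,3])
  i=3: ✗ (fails at j=4)
  i=4: ✗ (fails at j=4)
  i=5: ✓ (all of [5,6])
Positions where it holds: {1, 2, 5} → 3.

3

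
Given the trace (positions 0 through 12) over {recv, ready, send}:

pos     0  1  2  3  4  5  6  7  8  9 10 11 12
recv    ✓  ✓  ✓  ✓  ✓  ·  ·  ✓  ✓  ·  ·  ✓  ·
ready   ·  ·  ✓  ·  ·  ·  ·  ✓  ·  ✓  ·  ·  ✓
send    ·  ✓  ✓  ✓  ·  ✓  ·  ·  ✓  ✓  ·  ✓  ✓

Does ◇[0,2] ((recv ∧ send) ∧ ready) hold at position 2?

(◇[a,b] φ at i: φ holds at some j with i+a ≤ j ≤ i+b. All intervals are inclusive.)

Check ((recv ∧ send) ∧ ready) at each j in [2,4]:
  j=2: true
  j=3: false
  j=4: false
Found at j=2 → formula holds.

Holds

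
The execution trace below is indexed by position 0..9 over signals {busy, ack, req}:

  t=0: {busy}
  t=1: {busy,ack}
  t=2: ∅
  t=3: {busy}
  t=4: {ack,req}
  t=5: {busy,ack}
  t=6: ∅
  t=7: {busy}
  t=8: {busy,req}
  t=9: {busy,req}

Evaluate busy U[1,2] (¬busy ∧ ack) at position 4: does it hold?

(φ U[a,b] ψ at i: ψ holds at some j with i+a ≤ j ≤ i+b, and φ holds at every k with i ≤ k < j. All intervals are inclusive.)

Need some j in [5,6] with (¬busy ∧ ack), and busy at every k in [4,j-1].
  j=5: (¬busy ∧ ack) false.
  j=6: (¬busy ∧ ack) false.
No j in the window works → until fails.

False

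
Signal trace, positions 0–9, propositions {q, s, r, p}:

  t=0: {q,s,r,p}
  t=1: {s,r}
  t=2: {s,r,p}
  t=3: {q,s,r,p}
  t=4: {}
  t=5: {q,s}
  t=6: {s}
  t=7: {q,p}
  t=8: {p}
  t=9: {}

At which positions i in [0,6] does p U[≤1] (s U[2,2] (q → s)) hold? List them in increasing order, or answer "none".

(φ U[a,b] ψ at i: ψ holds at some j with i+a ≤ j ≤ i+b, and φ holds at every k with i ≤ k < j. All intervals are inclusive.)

0, 1, 2

Evaluate at each i in [0,6]:
  i=0: ✓ (rhs at j=0)
  i=1: ✓ (rhs at j=1)
  i=2: ✓ (rhs at j=2)
  i=3: ✗ (no rhs in [3,4])
  i=4: ✗ (no rhs in [4,5])
  i=5: ✗ (no rhs in [5,6])
  i=6: ✗ (no rhs in [6,7])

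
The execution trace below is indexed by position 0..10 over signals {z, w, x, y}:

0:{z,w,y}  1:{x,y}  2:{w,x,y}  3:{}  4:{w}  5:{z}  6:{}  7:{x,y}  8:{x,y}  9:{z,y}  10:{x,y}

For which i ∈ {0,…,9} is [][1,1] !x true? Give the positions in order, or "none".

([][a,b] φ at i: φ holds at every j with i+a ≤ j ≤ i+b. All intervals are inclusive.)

Evaluate at each i in [0,9]:
  i=0: ✗ (fails at j=1)
  i=1: ✗ (fails at j=2)
  i=2: ✓ (all of [3,3])
  i=3: ✓ (all of [4,4])
  i=4: ✓ (all of [5,5])
  i=5: ✓ (all of [6,6])
  i=6: ✗ (fails at j=7)
  i=7: ✗ (fails at j=8)
  i=8: ✓ (all of [9,9])
  i=9: ✗ (fails at j=10)

2, 3, 4, 5, 8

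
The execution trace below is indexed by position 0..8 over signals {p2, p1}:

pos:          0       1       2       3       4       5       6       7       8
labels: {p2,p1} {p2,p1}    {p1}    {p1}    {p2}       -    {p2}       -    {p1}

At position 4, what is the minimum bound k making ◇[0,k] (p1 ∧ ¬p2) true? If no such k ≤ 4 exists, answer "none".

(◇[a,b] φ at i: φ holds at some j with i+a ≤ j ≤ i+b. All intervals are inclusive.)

Scan j = 4,5,… for (p1 ∧ ¬p2):
  j=4: fails
  j=5: fails
  j=6: fails
  j=7: fails
  j=8: holds
First hit at j=8, so smallest k = 8-4 = 4.

4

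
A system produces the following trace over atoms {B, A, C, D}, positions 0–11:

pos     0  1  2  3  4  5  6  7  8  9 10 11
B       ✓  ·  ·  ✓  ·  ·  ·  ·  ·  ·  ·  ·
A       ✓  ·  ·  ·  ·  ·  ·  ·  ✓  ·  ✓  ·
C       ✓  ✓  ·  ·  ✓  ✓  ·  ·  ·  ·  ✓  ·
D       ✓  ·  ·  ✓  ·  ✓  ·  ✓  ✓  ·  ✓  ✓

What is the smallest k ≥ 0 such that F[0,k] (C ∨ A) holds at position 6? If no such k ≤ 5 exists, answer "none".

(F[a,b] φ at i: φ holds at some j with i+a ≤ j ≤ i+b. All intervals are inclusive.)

2

Scan j = 6,7,… for (C ∨ A):
  j=6: fails
  j=7: fails
  j=8: holds
First hit at j=8, so smallest k = 8-6 = 2.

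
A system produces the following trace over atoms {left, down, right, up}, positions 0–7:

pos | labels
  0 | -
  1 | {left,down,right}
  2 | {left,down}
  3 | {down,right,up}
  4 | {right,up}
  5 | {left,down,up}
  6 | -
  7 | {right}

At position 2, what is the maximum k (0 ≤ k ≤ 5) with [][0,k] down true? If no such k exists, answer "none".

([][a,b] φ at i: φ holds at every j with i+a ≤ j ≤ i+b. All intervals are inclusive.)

1

down must hold from j=2 onward; find where it first fails.
  j=2: holds
  j=3: holds
  j=4: fails
Holds on [2,3], so largest k = 1.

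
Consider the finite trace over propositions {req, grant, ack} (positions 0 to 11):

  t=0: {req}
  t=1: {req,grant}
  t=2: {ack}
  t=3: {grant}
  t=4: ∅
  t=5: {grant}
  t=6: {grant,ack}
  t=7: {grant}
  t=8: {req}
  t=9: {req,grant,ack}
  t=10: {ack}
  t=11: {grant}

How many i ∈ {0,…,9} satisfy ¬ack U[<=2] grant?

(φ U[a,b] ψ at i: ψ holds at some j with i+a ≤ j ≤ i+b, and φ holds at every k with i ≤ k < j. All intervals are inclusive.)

Evaluate at each i in [0,9]:
  i=0: ✓ (rhs at j=1; lhs holds on [0,0])
  i=1: ✓ (rhs at j=1)
  i=2: ✗ (lhs fails at k=2 before rhs at j=3)
  i=3: ✓ (rhs at j=3)
  i=4: ✓ (rhs at j=5; lhs holds on [4,4])
  i=5: ✓ (rhs at j=5)
  i=6: ✓ (rhs at j=6)
  i=7: ✓ (rhs at j=7)
  i=8: ✓ (rhs at j=9; lhs holds on [8,8])
  i=9: ✓ (rhs at j=9)
Positions where it holds: {0, 1, 3, 4, 5, 6, 7, 8, 9} → 9.

9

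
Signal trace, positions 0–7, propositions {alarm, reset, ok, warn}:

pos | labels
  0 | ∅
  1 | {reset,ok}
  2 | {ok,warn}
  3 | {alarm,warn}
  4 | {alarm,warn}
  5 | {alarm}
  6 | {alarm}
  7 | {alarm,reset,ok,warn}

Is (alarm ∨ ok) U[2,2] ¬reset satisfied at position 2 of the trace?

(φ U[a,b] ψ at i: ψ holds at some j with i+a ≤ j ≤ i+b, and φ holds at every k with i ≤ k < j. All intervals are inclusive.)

Yes

Need some j in [4,4] with ¬reset, and (alarm ∨ ok) at every k in [2,j-1].
  j=4: ¬reset holds; (alarm ∨ ok) holds at every k in [2,3] → satisfied.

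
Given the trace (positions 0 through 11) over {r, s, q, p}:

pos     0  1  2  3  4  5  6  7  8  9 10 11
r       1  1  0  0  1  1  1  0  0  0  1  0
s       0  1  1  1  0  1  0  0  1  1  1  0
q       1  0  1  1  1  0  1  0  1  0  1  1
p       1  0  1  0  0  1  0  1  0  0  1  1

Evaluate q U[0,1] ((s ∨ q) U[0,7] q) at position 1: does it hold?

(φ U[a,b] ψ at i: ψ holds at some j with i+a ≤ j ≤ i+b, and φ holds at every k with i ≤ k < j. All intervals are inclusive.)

Need some j in [1,2] with ((s ∨ q) U[0,7] q), and q at every k in [1,j-1].
  j=1: ((s ∨ q) U[0,7] q) holds; no prefix to check → satisfied.

Yes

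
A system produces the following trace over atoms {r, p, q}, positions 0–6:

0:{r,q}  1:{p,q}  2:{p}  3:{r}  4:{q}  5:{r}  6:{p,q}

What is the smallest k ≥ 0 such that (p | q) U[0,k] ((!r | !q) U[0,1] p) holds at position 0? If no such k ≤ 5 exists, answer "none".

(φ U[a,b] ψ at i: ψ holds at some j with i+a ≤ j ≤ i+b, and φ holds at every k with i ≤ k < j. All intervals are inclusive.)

Need earliest j ≥ 0 with ((!r | !q) U[0,1] p), and (p | q) at every k in [0,j-1].
  j=0: rhs fails.
  j=1: rhs holds; lhs holds on [0,0]. k = 1.

1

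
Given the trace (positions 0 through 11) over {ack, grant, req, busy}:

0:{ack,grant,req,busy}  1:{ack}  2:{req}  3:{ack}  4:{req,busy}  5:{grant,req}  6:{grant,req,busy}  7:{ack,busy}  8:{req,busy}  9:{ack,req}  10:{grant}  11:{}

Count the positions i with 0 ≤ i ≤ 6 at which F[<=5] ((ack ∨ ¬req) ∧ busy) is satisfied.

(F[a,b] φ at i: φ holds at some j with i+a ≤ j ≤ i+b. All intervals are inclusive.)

6

Evaluate at each i in [0,6]:
  i=0: ✓ (witness j=0)
  i=1: ✗ (none in [1,6])
  i=2: ✓ (witness j=7)
  i=3: ✓ (witness j=7)
  i=4: ✓ (witness j=7)
  i=5: ✓ (witness j=7)
  i=6: ✓ (witness j=7)
Positions where it holds: {0, 2, 3, 4, 5, 6} → 6.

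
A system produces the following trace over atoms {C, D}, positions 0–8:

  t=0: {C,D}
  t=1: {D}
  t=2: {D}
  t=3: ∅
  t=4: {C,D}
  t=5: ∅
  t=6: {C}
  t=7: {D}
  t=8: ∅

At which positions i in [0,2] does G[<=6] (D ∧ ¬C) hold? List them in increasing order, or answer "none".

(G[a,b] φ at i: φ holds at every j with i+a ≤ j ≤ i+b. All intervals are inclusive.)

none

Evaluate at each i in [0,2]:
  i=0: ✗ (fails at j=0)
  i=1: ✗ (fails at j=3)
  i=2: ✗ (fails at j=3)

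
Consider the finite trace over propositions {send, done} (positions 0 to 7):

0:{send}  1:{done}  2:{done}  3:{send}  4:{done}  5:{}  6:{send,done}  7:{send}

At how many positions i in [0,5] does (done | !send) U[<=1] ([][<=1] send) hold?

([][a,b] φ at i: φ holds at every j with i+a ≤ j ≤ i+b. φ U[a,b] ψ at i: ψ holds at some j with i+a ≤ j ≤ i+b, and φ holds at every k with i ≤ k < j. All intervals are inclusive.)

Evaluate at each i in [0,5]:
  i=0: ✗ (no rhs in [0,1])
  i=1: ✗ (no rhs in [1,2])
  i=2: ✗ (no rhs in [2,3])
  i=3: ✗ (no rhs in [3,4])
  i=4: ✗ (no rhs in [4,5])
  i=5: ✓ (rhs at j=6; lhs holds on [5,5])
Positions where it holds: {5} → 1.

1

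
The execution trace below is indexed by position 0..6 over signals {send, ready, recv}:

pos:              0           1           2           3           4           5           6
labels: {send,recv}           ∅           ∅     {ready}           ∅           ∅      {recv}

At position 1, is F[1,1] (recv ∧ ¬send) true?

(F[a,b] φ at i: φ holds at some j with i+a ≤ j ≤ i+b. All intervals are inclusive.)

Check (recv ∧ ¬send) at each j in [2,2]:
  j=2: false
No position in the window satisfies it → formula fails.

No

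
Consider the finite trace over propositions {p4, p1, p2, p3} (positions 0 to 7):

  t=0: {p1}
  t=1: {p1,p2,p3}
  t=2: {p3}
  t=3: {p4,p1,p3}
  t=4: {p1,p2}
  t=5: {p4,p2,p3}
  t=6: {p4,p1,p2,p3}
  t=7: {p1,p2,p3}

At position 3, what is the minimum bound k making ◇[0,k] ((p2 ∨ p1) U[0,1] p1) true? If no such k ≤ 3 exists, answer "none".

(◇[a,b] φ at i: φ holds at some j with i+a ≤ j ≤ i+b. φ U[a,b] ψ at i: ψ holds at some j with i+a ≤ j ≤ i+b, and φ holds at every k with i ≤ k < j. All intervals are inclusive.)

0

Scan j = 3,4,… for ((p2 ∨ p1) U[0,1] p1):
  j=3: holds
First hit at j=3, so smallest k = 3-3 = 0.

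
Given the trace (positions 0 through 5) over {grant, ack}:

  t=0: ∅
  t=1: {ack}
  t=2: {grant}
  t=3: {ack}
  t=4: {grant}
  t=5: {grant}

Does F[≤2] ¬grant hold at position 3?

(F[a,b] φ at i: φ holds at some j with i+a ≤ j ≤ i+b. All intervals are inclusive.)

Holds

Check ¬grant at each j in [3,5]:
  j=3: true
  j=4: false
  j=5: false
Found at j=3 → formula holds.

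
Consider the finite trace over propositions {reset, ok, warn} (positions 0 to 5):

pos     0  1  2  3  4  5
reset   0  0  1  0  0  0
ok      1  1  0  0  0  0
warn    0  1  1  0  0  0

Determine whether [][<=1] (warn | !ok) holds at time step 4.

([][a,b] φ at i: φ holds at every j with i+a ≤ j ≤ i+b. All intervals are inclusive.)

Holds

Check (warn | !ok) at every j in [4,5]:
  j=4: true
  j=5: true
All positions satisfy it → formula holds.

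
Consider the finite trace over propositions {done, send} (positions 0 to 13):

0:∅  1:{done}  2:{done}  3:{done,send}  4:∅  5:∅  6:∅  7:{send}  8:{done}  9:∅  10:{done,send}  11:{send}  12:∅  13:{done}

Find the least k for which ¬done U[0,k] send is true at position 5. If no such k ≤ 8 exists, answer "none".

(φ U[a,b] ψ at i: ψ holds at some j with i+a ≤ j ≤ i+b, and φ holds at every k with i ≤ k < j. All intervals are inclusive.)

Need earliest j ≥ 5 with send, and ¬done at every k in [5,j-1].
  j=5: rhs fails.
  j=6: rhs fails.
  j=7: rhs holds; lhs holds on [5,6]. k = 2.

2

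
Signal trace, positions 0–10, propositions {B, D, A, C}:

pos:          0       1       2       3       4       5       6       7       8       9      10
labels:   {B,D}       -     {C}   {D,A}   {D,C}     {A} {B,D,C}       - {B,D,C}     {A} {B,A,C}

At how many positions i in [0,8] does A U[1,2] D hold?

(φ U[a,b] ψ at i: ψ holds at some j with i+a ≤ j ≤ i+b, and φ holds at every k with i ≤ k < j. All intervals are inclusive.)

Evaluate at each i in [0,8]:
  i=0: ✗ (no rhs in [1,2])
  i=1: ✗ (lhs fails at k=1 before rhs at j=3)
  i=2: ✗ (lhs fails at k=2 before rhs at j=3)
  i=3: ✓ (rhs at j=4; lhs holds on [3,3])
  i=4: ✗ (lhs fails at k=4 before rhs at j=6)
  i=5: ✓ (rhs at j=6; lhs holds on [5,5])
  i=6: ✗ (lhs fails at k=6 before rhs at j=8)
  i=7: ✗ (lhs fails at k=7 before rhs at j=8)
  i=8: ✗ (no rhs in [9,10])
Positions where it holds: {3, 5} → 2.

2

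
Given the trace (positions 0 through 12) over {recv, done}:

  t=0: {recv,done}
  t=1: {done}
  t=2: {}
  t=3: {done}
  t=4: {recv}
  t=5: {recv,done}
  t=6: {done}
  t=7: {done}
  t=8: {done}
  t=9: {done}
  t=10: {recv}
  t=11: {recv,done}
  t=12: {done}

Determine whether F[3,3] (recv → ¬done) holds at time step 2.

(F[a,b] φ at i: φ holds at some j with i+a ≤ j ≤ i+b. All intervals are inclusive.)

False

Check (recv → ¬done) at each j in [5,5]:
  j=5: false
No position in the window satisfies it → formula fails.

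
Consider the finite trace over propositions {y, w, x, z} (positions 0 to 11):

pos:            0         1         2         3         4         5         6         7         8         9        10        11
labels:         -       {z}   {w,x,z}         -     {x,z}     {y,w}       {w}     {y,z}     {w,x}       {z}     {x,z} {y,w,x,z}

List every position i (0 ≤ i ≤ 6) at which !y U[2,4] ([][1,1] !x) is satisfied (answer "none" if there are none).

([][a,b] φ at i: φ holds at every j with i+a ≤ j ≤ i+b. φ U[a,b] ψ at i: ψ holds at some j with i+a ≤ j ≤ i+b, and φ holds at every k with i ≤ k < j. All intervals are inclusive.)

0, 1, 2, 3

Evaluate at each i in [0,6]:
  i=0: ✓ (rhs at j=2; lhs holds on [0,1])
  i=1: ✓ (rhs at j=4; lhs holds on [1,3])
  i=2: ✓ (rhs at j=4; lhs holds on [2,3])
  i=3: ✓ (rhs at j=5; lhs holds on [3,4])
  i=4: ✗ (lhs fails at k=5 before rhs at j=6)
  i=5: ✗ (lhs fails at k=5 before rhs at j=8)
  i=6: ✗ (lhs fails at k=7 before rhs at j=8)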